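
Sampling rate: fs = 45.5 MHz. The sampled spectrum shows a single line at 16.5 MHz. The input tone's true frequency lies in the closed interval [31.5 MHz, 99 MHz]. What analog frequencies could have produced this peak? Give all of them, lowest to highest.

62 MHz, 74.5 MHz

Frequencies that alias to 16.5 MHz are k·fs ± 16.5 MHz for integer k ≥ 0.
k=0: 16.5 MHz.
k=1: 29 MHz, 62 MHz.
k=2: 74.5 MHz, 107.5 MHz.
k=3: 120 MHz, 153 MHz.
Within [31.5 MHz, 99 MHz]: 62 MHz, 74.5 MHz.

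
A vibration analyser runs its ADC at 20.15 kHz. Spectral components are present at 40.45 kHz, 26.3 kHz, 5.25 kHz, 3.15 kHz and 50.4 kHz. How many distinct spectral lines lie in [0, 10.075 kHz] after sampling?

5

fs/2 = 10.075 kHz.
40.45 kHz mod fs = 0.15 kHz.
0.15 kHz ≤ fs/2 = 10.075 kHz, appears at 0.15 kHz.
26.3 kHz mod fs = 6.15 kHz.
6.15 kHz ≤ fs/2 = 10.075 kHz, appears at 6.15 kHz.
5.25 kHz ≤ fs/2 = 10.075 kHz, passes unchanged.
3.15 kHz ≤ fs/2 = 10.075 kHz, passes unchanged.
50.4 kHz mod fs = 10.1 kHz.
10.1 kHz > fs/2 = 10.075 kHz, folds to fs − 10.1 kHz = 10.05 kHz.
Distinct values: {0.15 kHz, 3.15 kHz, 5.25 kHz, 6.15 kHz, 10.05 kHz} → 5.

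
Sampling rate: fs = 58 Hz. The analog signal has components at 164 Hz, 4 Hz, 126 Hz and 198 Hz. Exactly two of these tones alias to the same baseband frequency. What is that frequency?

10 Hz

fs/2 = 29 Hz.
164 Hz mod fs = 48 Hz.
48 Hz > fs/2 = 29 Hz, folds to fs − 48 Hz = 10 Hz.
4 Hz ≤ fs/2 = 29 Hz, passes unchanged.
126 Hz mod fs = 10 Hz.
10 Hz ≤ fs/2 = 29 Hz, appears at 10 Hz.
198 Hz mod fs = 24 Hz.
24 Hz ≤ fs/2 = 29 Hz, appears at 24 Hz.
126 Hz and 164 Hz both map to 10 Hz.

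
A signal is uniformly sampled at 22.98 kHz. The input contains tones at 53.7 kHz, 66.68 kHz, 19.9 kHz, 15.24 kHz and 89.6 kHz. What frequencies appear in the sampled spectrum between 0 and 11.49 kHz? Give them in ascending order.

2.26 kHz, 2.32 kHz, 3.08 kHz, 7.74 kHz

fs/2 = 11.49 kHz.
53.7 kHz mod fs = 7.74 kHz.
7.74 kHz ≤ fs/2 = 11.49 kHz, appears at 7.74 kHz.
66.68 kHz mod fs = 20.72 kHz.
20.72 kHz > fs/2 = 11.49 kHz, folds to fs − 20.72 kHz = 2.26 kHz.
19.9 kHz > fs/2 = 11.49 kHz, folds to fs − 19.9 kHz = 3.08 kHz.
15.24 kHz > fs/2 = 11.49 kHz, folds to fs − 15.24 kHz = 7.74 kHz.
89.6 kHz mod fs = 20.66 kHz.
20.66 kHz > fs/2 = 11.49 kHz, folds to fs − 20.66 kHz = 2.32 kHz.
Distinct values: {2.26 kHz, 2.32 kHz, 3.08 kHz, 7.74 kHz}.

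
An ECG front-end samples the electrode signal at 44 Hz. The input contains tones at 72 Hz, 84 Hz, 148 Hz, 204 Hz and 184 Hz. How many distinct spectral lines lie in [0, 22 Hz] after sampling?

3

fs/2 = 22 Hz.
72 Hz mod fs = 28 Hz.
28 Hz > fs/2 = 22 Hz, folds to fs − 28 Hz = 16 Hz.
84 Hz mod fs = 40 Hz.
40 Hz > fs/2 = 22 Hz, folds to fs − 40 Hz = 4 Hz.
148 Hz mod fs = 16 Hz.
16 Hz ≤ fs/2 = 22 Hz, appears at 16 Hz.
204 Hz mod fs = 28 Hz.
28 Hz > fs/2 = 22 Hz, folds to fs − 28 Hz = 16 Hz.
184 Hz mod fs = 8 Hz.
8 Hz ≤ fs/2 = 22 Hz, appears at 8 Hz.
Distinct values: {4 Hz, 8 Hz, 16 Hz} → 3.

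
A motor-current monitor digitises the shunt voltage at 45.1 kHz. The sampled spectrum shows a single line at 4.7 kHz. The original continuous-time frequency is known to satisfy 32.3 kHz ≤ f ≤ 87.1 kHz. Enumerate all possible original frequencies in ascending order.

Frequencies that alias to 4.7 kHz are k·fs ± 4.7 kHz for integer k ≥ 0.
k=0: 4.7 kHz.
k=1: 40.4 kHz, 49.8 kHz.
k=2: 85.5 kHz, 94.9 kHz.
k=3: 130.6 kHz, 140 kHz.
Within [32.3 kHz, 87.1 kHz]: 40.4 kHz, 49.8 kHz, 85.5 kHz.

40.4 kHz, 49.8 kHz, 85.5 kHz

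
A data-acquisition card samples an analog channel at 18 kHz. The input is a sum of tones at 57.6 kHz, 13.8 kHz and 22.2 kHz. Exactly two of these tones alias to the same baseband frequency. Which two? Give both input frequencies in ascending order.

fs/2 = 9 kHz.
57.6 kHz mod fs = 3.6 kHz.
3.6 kHz ≤ fs/2 = 9 kHz, appears at 3.6 kHz.
13.8 kHz > fs/2 = 9 kHz, folds to fs − 13.8 kHz = 4.2 kHz.
22.2 kHz mod fs = 4.2 kHz.
4.2 kHz ≤ fs/2 = 9 kHz, appears at 4.2 kHz.
13.8 kHz and 22.2 kHz both map to 4.2 kHz.

13.8 kHz, 22.2 kHz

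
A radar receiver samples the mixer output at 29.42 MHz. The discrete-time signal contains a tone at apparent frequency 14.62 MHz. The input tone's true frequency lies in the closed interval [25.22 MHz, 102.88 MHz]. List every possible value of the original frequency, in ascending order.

Frequencies that alias to 14.62 MHz are k·fs ± 14.62 MHz for integer k ≥ 0.
k=0: 14.62 MHz.
k=1: 14.8 MHz, 44.04 MHz.
k=2: 44.22 MHz, 73.46 MHz.
k=3: 73.64 MHz, 102.88 MHz.
k=4: 103.06 MHz, 132.3 MHz.
Within [25.22 MHz, 102.88 MHz]: 44.04 MHz, 44.22 MHz, 73.46 MHz, 73.64 MHz, 102.88 MHz.

44.04 MHz, 44.22 MHz, 73.46 MHz, 73.64 MHz, 102.88 MHz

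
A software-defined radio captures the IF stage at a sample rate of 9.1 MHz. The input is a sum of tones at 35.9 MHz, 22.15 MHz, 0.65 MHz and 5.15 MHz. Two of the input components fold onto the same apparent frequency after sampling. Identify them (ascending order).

5.15 MHz, 22.15 MHz

fs/2 = 4.55 MHz.
35.9 MHz mod fs = 8.6 MHz.
8.6 MHz > fs/2 = 4.55 MHz, folds to fs − 8.6 MHz = 0.5 MHz.
22.15 MHz mod fs = 3.95 MHz.
3.95 MHz ≤ fs/2 = 4.55 MHz, appears at 3.95 MHz.
0.65 MHz ≤ fs/2 = 4.55 MHz, passes unchanged.
5.15 MHz > fs/2 = 4.55 MHz, folds to fs − 5.15 MHz = 3.95 MHz.
5.15 MHz and 22.15 MHz both map to 3.95 MHz.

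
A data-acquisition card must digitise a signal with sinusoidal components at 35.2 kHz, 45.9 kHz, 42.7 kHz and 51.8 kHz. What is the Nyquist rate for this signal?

Highest-frequency component: 51.8 kHz.
Nyquist rate = 2 × 51.8 kHz = 103.6 kHz.

103.6 kHz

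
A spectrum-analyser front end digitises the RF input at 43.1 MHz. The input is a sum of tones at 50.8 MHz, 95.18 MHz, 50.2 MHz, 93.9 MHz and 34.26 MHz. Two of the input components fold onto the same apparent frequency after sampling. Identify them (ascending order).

fs/2 = 21.55 MHz.
50.8 MHz mod fs = 7.7 MHz.
7.7 MHz ≤ fs/2 = 21.55 MHz, appears at 7.7 MHz.
95.18 MHz mod fs = 8.98 MHz.
8.98 MHz ≤ fs/2 = 21.55 MHz, appears at 8.98 MHz.
50.2 MHz mod fs = 7.1 MHz.
7.1 MHz ≤ fs/2 = 21.55 MHz, appears at 7.1 MHz.
93.9 MHz mod fs = 7.7 MHz.
7.7 MHz ≤ fs/2 = 21.55 MHz, appears at 7.7 MHz.
34.26 MHz > fs/2 = 21.55 MHz, folds to fs − 34.26 MHz = 8.84 MHz.
50.8 MHz and 93.9 MHz both map to 7.7 MHz.

50.8 MHz, 93.9 MHz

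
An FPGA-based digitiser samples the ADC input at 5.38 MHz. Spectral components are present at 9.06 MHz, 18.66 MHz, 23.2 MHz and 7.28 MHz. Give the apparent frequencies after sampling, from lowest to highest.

1.68 MHz, 1.7 MHz, 1.9 MHz, 2.52 MHz

fs/2 = 2.69 MHz.
9.06 MHz mod fs = 3.68 MHz.
3.68 MHz > fs/2 = 2.69 MHz, folds to fs − 3.68 MHz = 1.7 MHz.
18.66 MHz mod fs = 2.52 MHz.
2.52 MHz ≤ fs/2 = 2.69 MHz, appears at 2.52 MHz.
23.2 MHz mod fs = 1.68 MHz.
1.68 MHz ≤ fs/2 = 2.69 MHz, appears at 1.68 MHz.
7.28 MHz mod fs = 1.9 MHz.
1.9 MHz ≤ fs/2 = 2.69 MHz, appears at 1.9 MHz.
Distinct values: {1.68 MHz, 1.7 MHz, 1.9 MHz, 2.52 MHz}.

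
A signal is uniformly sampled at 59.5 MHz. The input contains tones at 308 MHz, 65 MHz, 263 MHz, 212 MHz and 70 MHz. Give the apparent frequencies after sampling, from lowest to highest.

5.5 MHz, 10.5 MHz, 25 MHz, 26 MHz

fs/2 = 29.75 MHz.
308 MHz mod fs = 10.5 MHz.
10.5 MHz ≤ fs/2 = 29.75 MHz, appears at 10.5 MHz.
65 MHz mod fs = 5.5 MHz.
5.5 MHz ≤ fs/2 = 29.75 MHz, appears at 5.5 MHz.
263 MHz mod fs = 25 MHz.
25 MHz ≤ fs/2 = 29.75 MHz, appears at 25 MHz.
212 MHz mod fs = 33.5 MHz.
33.5 MHz > fs/2 = 29.75 MHz, folds to fs − 33.5 MHz = 26 MHz.
70 MHz mod fs = 10.5 MHz.
10.5 MHz ≤ fs/2 = 29.75 MHz, appears at 10.5 MHz.
Distinct values: {5.5 MHz, 10.5 MHz, 25 MHz, 26 MHz}.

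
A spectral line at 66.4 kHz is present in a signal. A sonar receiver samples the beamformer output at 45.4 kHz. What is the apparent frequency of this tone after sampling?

66.4 kHz mod fs = 21 kHz.
21 kHz ≤ fs/2 = 22.7 kHz, appears at 21 kHz.

21 kHz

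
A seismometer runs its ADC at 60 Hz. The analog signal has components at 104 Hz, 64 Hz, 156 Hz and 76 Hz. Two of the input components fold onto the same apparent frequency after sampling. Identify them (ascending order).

fs/2 = 30 Hz.
104 Hz mod fs = 44 Hz.
44 Hz > fs/2 = 30 Hz, folds to fs − 44 Hz = 16 Hz.
64 Hz mod fs = 4 Hz.
4 Hz ≤ fs/2 = 30 Hz, appears at 4 Hz.
156 Hz mod fs = 36 Hz.
36 Hz > fs/2 = 30 Hz, folds to fs − 36 Hz = 24 Hz.
76 Hz mod fs = 16 Hz.
16 Hz ≤ fs/2 = 30 Hz, appears at 16 Hz.
76 Hz and 104 Hz both map to 16 Hz.

76 Hz, 104 Hz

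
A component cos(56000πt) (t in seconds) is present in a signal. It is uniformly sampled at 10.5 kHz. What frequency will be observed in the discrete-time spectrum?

ω = 56000π rad/s → f = ω/(2π) = 28000 Hz = 28 kHz.
28 kHz mod fs = 7 kHz.
7 kHz > fs/2 = 5.25 kHz, folds to fs − 7 kHz = 3.5 kHz.

3.5 kHz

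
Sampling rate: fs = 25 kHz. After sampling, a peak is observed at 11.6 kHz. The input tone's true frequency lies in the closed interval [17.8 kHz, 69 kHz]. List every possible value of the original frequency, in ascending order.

36.6 kHz, 38.4 kHz, 61.6 kHz, 63.4 kHz

Frequencies that alias to 11.6 kHz are k·fs ± 11.6 kHz for integer k ≥ 0.
k=0: 11.6 kHz.
k=1: 13.4 kHz, 36.6 kHz.
k=2: 38.4 kHz, 61.6 kHz.
k=3: 63.4 kHz, 86.6 kHz.
k=4: 88.4 kHz, 111.6 kHz.
Within [17.8 kHz, 69 kHz]: 36.6 kHz, 38.4 kHz, 61.6 kHz, 63.4 kHz.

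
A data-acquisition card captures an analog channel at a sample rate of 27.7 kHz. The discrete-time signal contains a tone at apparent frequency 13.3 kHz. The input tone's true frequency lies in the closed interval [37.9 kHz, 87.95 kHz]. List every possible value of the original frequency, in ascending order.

41 kHz, 42.1 kHz, 68.7 kHz, 69.8 kHz

Frequencies that alias to 13.3 kHz are k·fs ± 13.3 kHz for integer k ≥ 0.
k=0: 13.3 kHz.
k=1: 14.4 kHz, 41 kHz.
k=2: 42.1 kHz, 68.7 kHz.
k=3: 69.8 kHz, 96.4 kHz.
k=4: 97.5 kHz, 124.1 kHz.
Within [37.9 kHz, 87.95 kHz]: 41 kHz, 42.1 kHz, 68.7 kHz, 69.8 kHz.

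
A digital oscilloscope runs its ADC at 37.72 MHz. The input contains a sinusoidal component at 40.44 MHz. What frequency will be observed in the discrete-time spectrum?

40.44 MHz mod fs = 2.72 MHz.
2.72 MHz ≤ fs/2 = 18.86 MHz, appears at 2.72 MHz.

2.72 MHz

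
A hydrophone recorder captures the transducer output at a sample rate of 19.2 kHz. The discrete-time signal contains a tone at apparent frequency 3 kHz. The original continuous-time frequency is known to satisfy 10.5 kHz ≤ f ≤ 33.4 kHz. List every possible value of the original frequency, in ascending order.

Frequencies that alias to 3 kHz are k·fs ± 3 kHz for integer k ≥ 0.
k=0: 3 kHz.
k=1: 16.2 kHz, 22.2 kHz.
k=2: 35.4 kHz, 41.4 kHz.
Within [10.5 kHz, 33.4 kHz]: 16.2 kHz, 22.2 kHz.

16.2 kHz, 22.2 kHz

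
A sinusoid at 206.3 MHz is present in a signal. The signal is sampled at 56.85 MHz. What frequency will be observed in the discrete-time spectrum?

206.3 MHz mod fs = 35.75 MHz.
35.75 MHz > fs/2 = 28.425 MHz, folds to fs − 35.75 MHz = 21.1 MHz.

21.1 MHz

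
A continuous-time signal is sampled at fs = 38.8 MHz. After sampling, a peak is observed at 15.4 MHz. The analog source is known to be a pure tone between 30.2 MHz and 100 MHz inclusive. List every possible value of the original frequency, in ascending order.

Frequencies that alias to 15.4 MHz are k·fs ± 15.4 MHz for integer k ≥ 0.
k=0: 15.4 MHz.
k=1: 23.4 MHz, 54.2 MHz.
k=2: 62.2 MHz, 93 MHz.
k=3: 101 MHz, 131.8 MHz.
Within [30.2 MHz, 100 MHz]: 54.2 MHz, 62.2 MHz, 93 MHz.

54.2 MHz, 62.2 MHz, 93 MHz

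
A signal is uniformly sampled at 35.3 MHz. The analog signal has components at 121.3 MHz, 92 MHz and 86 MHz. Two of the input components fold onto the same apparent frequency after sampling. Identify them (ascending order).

86 MHz, 121.3 MHz

fs/2 = 17.65 MHz.
121.3 MHz mod fs = 15.4 MHz.
15.4 MHz ≤ fs/2 = 17.65 MHz, appears at 15.4 MHz.
92 MHz mod fs = 21.4 MHz.
21.4 MHz > fs/2 = 17.65 MHz, folds to fs − 21.4 MHz = 13.9 MHz.
86 MHz mod fs = 15.4 MHz.
15.4 MHz ≤ fs/2 = 17.65 MHz, appears at 15.4 MHz.
86 MHz and 121.3 MHz both map to 15.4 MHz.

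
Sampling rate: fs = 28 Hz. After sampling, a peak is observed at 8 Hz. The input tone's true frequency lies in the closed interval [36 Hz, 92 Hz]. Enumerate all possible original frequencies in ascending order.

36 Hz, 48 Hz, 64 Hz, 76 Hz, 92 Hz

Frequencies that alias to 8 Hz are k·fs ± 8 Hz for integer k ≥ 0.
k=0: 8 Hz.
k=1: 20 Hz, 36 Hz.
k=2: 48 Hz, 64 Hz.
k=3: 76 Hz, 92 Hz.
k=4: 104 Hz, 120 Hz.
Within [36 Hz, 92 Hz]: 36 Hz, 48 Hz, 64 Hz, 76 Hz, 92 Hz.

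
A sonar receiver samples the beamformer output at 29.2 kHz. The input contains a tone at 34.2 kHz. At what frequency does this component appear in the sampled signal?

5 kHz

34.2 kHz mod fs = 5 kHz.
5 kHz ≤ fs/2 = 14.6 kHz, appears at 5 kHz.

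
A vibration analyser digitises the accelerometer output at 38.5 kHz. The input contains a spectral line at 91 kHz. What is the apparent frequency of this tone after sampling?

91 kHz mod fs = 14 kHz.
14 kHz ≤ fs/2 = 19.25 kHz, appears at 14 kHz.

14 kHz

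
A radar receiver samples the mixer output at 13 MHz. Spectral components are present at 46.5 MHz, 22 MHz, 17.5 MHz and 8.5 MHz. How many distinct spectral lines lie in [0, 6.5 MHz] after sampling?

3

fs/2 = 6.5 MHz.
46.5 MHz mod fs = 7.5 MHz.
7.5 MHz > fs/2 = 6.5 MHz, folds to fs − 7.5 MHz = 5.5 MHz.
22 MHz mod fs = 9 MHz.
9 MHz > fs/2 = 6.5 MHz, folds to fs − 9 MHz = 4 MHz.
17.5 MHz mod fs = 4.5 MHz.
4.5 MHz ≤ fs/2 = 6.5 MHz, appears at 4.5 MHz.
8.5 MHz > fs/2 = 6.5 MHz, folds to fs − 8.5 MHz = 4.5 MHz.
Distinct values: {4 MHz, 4.5 MHz, 5.5 MHz} → 3.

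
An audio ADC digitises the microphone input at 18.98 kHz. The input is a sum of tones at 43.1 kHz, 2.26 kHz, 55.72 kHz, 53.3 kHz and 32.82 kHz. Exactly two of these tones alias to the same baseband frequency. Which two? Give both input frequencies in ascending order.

fs/2 = 9.49 kHz.
43.1 kHz mod fs = 5.14 kHz.
5.14 kHz ≤ fs/2 = 9.49 kHz, appears at 5.14 kHz.
2.26 kHz ≤ fs/2 = 9.49 kHz, passes unchanged.
55.72 kHz mod fs = 17.76 kHz.
17.76 kHz > fs/2 = 9.49 kHz, folds to fs − 17.76 kHz = 1.22 kHz.
53.3 kHz mod fs = 15.34 kHz.
15.34 kHz > fs/2 = 9.49 kHz, folds to fs − 15.34 kHz = 3.64 kHz.
32.82 kHz mod fs = 13.84 kHz.
13.84 kHz > fs/2 = 9.49 kHz, folds to fs − 13.84 kHz = 5.14 kHz.
32.82 kHz and 43.1 kHz both map to 5.14 kHz.

32.82 kHz, 43.1 kHz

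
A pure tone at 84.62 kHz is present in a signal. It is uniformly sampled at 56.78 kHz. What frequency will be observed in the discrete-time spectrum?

27.84 kHz

84.62 kHz mod fs = 27.84 kHz.
27.84 kHz ≤ fs/2 = 28.39 kHz, appears at 27.84 kHz.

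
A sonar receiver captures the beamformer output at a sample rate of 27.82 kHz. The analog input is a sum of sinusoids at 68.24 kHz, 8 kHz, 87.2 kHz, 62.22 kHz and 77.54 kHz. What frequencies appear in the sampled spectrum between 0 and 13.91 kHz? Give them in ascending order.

fs/2 = 13.91 kHz.
68.24 kHz mod fs = 12.6 kHz.
12.6 kHz ≤ fs/2 = 13.91 kHz, appears at 12.6 kHz.
8 kHz ≤ fs/2 = 13.91 kHz, passes unchanged.
87.2 kHz mod fs = 3.74 kHz.
3.74 kHz ≤ fs/2 = 13.91 kHz, appears at 3.74 kHz.
62.22 kHz mod fs = 6.58 kHz.
6.58 kHz ≤ fs/2 = 13.91 kHz, appears at 6.58 kHz.
77.54 kHz mod fs = 21.9 kHz.
21.9 kHz > fs/2 = 13.91 kHz, folds to fs − 21.9 kHz = 5.92 kHz.
Distinct values: {3.74 kHz, 5.92 kHz, 6.58 kHz, 8 kHz, 12.6 kHz}.

3.74 kHz, 5.92 kHz, 6.58 kHz, 8 kHz, 12.6 kHz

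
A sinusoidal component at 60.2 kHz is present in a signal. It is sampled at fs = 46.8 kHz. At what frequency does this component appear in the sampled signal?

60.2 kHz mod fs = 13.4 kHz.
13.4 kHz ≤ fs/2 = 23.4 kHz, appears at 13.4 kHz.

13.4 kHz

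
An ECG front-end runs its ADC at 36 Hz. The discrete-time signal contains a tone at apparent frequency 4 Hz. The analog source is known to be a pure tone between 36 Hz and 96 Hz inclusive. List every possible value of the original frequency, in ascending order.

Frequencies that alias to 4 Hz are k·fs ± 4 Hz for integer k ≥ 0.
k=0: 4 Hz.
k=1: 32 Hz, 40 Hz.
k=2: 68 Hz, 76 Hz.
k=3: 104 Hz, 112 Hz.
Within [36 Hz, 96 Hz]: 40 Hz, 68 Hz, 76 Hz.

40 Hz, 68 Hz, 76 Hz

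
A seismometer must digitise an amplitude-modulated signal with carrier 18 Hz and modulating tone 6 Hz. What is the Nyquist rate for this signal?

AM sidebands sit at fc ± fm = 12 Hz and 24 Hz.
Highest-frequency component: 24 Hz.
Nyquist rate = 2 × 24 Hz = 48 Hz.

48 Hz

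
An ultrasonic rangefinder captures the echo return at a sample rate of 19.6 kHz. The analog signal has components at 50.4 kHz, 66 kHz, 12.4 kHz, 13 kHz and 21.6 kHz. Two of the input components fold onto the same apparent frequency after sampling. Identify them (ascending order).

12.4 kHz, 66 kHz

fs/2 = 9.8 kHz.
50.4 kHz mod fs = 11.2 kHz.
11.2 kHz > fs/2 = 9.8 kHz, folds to fs − 11.2 kHz = 8.4 kHz.
66 kHz mod fs = 7.2 kHz.
7.2 kHz ≤ fs/2 = 9.8 kHz, appears at 7.2 kHz.
12.4 kHz > fs/2 = 9.8 kHz, folds to fs − 12.4 kHz = 7.2 kHz.
13 kHz > fs/2 = 9.8 kHz, folds to fs − 13 kHz = 6.6 kHz.
21.6 kHz mod fs = 2 kHz.
2 kHz ≤ fs/2 = 9.8 kHz, appears at 2 kHz.
12.4 kHz and 66 kHz both map to 7.2 kHz.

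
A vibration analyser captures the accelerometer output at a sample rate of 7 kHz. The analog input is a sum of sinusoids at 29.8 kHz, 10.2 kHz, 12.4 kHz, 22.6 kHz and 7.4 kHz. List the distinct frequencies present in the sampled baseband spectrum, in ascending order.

fs/2 = 3.5 kHz.
29.8 kHz mod fs = 1.8 kHz.
1.8 kHz ≤ fs/2 = 3.5 kHz, appears at 1.8 kHz.
10.2 kHz mod fs = 3.2 kHz.
3.2 kHz ≤ fs/2 = 3.5 kHz, appears at 3.2 kHz.
12.4 kHz mod fs = 5.4 kHz.
5.4 kHz > fs/2 = 3.5 kHz, folds to fs − 5.4 kHz = 1.6 kHz.
22.6 kHz mod fs = 1.6 kHz.
1.6 kHz ≤ fs/2 = 3.5 kHz, appears at 1.6 kHz.
7.4 kHz mod fs = 0.4 kHz.
0.4 kHz ≤ fs/2 = 3.5 kHz, appears at 0.4 kHz.
Distinct values: {0.4 kHz, 1.6 kHz, 1.8 kHz, 3.2 kHz}.

0.4 kHz, 1.6 kHz, 1.8 kHz, 3.2 kHz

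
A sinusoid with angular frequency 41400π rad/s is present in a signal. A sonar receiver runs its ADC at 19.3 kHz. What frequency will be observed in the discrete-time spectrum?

ω = 41400π rad/s → f = ω/(2π) = 20700 Hz = 20.7 kHz.
20.7 kHz mod fs = 1.4 kHz.
1.4 kHz ≤ fs/2 = 9.65 kHz, appears at 1.4 kHz.

1.4 kHz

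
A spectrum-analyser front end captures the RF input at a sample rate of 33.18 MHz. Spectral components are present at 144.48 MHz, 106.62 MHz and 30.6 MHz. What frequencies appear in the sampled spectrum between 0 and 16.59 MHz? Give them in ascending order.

fs/2 = 16.59 MHz.
144.48 MHz mod fs = 11.76 MHz.
11.76 MHz ≤ fs/2 = 16.59 MHz, appears at 11.76 MHz.
106.62 MHz mod fs = 7.08 MHz.
7.08 MHz ≤ fs/2 = 16.59 MHz, appears at 7.08 MHz.
30.6 MHz > fs/2 = 16.59 MHz, folds to fs − 30.6 MHz = 2.58 MHz.
Distinct values: {2.58 MHz, 7.08 MHz, 11.76 MHz}.

2.58 MHz, 7.08 MHz, 11.76 MHz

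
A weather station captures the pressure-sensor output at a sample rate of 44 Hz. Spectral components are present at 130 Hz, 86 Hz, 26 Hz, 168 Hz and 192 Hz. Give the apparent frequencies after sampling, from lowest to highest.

2 Hz, 8 Hz, 16 Hz, 18 Hz

fs/2 = 22 Hz.
130 Hz mod fs = 42 Hz.
42 Hz > fs/2 = 22 Hz, folds to fs − 42 Hz = 2 Hz.
86 Hz mod fs = 42 Hz.
42 Hz > fs/2 = 22 Hz, folds to fs − 42 Hz = 2 Hz.
26 Hz > fs/2 = 22 Hz, folds to fs − 26 Hz = 18 Hz.
168 Hz mod fs = 36 Hz.
36 Hz > fs/2 = 22 Hz, folds to fs − 36 Hz = 8 Hz.
192 Hz mod fs = 16 Hz.
16 Hz ≤ fs/2 = 22 Hz, appears at 16 Hz.
Distinct values: {2 Hz, 8 Hz, 16 Hz, 18 Hz}.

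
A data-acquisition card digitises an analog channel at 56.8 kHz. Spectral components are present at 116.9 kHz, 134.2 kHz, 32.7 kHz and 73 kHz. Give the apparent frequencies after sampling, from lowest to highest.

fs/2 = 28.4 kHz.
116.9 kHz mod fs = 3.3 kHz.
3.3 kHz ≤ fs/2 = 28.4 kHz, appears at 3.3 kHz.
134.2 kHz mod fs = 20.6 kHz.
20.6 kHz ≤ fs/2 = 28.4 kHz, appears at 20.6 kHz.
32.7 kHz > fs/2 = 28.4 kHz, folds to fs − 32.7 kHz = 24.1 kHz.
73 kHz mod fs = 16.2 kHz.
16.2 kHz ≤ fs/2 = 28.4 kHz, appears at 16.2 kHz.
Distinct values: {3.3 kHz, 16.2 kHz, 20.6 kHz, 24.1 kHz}.

3.3 kHz, 16.2 kHz, 20.6 kHz, 24.1 kHz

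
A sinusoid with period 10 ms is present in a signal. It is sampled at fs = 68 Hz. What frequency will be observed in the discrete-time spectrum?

T = 10 ms → f = 1/T = 100 Hz.
100 Hz mod fs = 32 Hz.
32 Hz ≤ fs/2 = 34 Hz, appears at 32 Hz.

32 Hz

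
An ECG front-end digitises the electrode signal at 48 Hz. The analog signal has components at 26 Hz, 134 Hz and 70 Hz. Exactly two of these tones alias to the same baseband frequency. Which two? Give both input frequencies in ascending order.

fs/2 = 24 Hz.
26 Hz > fs/2 = 24 Hz, folds to fs − 26 Hz = 22 Hz.
134 Hz mod fs = 38 Hz.
38 Hz > fs/2 = 24 Hz, folds to fs − 38 Hz = 10 Hz.
70 Hz mod fs = 22 Hz.
22 Hz ≤ fs/2 = 24 Hz, appears at 22 Hz.
26 Hz and 70 Hz both map to 22 Hz.

26 Hz, 70 Hz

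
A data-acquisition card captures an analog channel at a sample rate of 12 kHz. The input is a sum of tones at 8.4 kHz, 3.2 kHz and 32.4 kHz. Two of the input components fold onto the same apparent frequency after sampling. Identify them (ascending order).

fs/2 = 6 kHz.
8.4 kHz > fs/2 = 6 kHz, folds to fs − 8.4 kHz = 3.6 kHz.
3.2 kHz ≤ fs/2 = 6 kHz, passes unchanged.
32.4 kHz mod fs = 8.4 kHz.
8.4 kHz > fs/2 = 6 kHz, folds to fs − 8.4 kHz = 3.6 kHz.
8.4 kHz and 32.4 kHz both map to 3.6 kHz.

8.4 kHz, 32.4 kHz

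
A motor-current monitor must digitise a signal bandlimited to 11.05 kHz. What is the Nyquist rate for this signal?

22.1 kHz

Nyquist rate = 2 × 11.05 kHz = 22.1 kHz.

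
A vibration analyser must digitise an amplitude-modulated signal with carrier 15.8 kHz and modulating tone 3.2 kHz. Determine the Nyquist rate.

38 kHz

AM sidebands sit at fc ± fm = 12.6 kHz and 19 kHz.
Highest-frequency component: 19 kHz.
Nyquist rate = 2 × 19 kHz = 38 kHz.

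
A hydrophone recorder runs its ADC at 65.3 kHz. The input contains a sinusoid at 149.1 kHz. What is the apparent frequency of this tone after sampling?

149.1 kHz mod fs = 18.5 kHz.
18.5 kHz ≤ fs/2 = 32.65 kHz, appears at 18.5 kHz.

18.5 kHz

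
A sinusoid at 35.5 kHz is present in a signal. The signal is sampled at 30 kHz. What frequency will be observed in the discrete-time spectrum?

35.5 kHz mod fs = 5.5 kHz.
5.5 kHz ≤ fs/2 = 15 kHz, appears at 5.5 kHz.

5.5 kHz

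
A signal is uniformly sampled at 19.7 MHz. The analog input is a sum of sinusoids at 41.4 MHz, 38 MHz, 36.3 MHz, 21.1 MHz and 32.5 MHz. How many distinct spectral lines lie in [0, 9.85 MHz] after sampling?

4

fs/2 = 9.85 MHz.
41.4 MHz mod fs = 2 MHz.
2 MHz ≤ fs/2 = 9.85 MHz, appears at 2 MHz.
38 MHz mod fs = 18.3 MHz.
18.3 MHz > fs/2 = 9.85 MHz, folds to fs − 18.3 MHz = 1.4 MHz.
36.3 MHz mod fs = 16.6 MHz.
16.6 MHz > fs/2 = 9.85 MHz, folds to fs − 16.6 MHz = 3.1 MHz.
21.1 MHz mod fs = 1.4 MHz.
1.4 MHz ≤ fs/2 = 9.85 MHz, appears at 1.4 MHz.
32.5 MHz mod fs = 12.8 MHz.
12.8 MHz > fs/2 = 9.85 MHz, folds to fs − 12.8 MHz = 6.9 MHz.
Distinct values: {1.4 MHz, 2 MHz, 3.1 MHz, 6.9 MHz} → 4.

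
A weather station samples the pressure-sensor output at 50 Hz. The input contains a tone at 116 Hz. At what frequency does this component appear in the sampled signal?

116 Hz mod fs = 16 Hz.
16 Hz ≤ fs/2 = 25 Hz, appears at 16 Hz.

16 Hz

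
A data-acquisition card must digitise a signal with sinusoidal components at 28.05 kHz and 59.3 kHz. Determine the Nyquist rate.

Highest-frequency component: 59.3 kHz.
Nyquist rate = 2 × 59.3 kHz = 118.6 kHz.

118.6 kHz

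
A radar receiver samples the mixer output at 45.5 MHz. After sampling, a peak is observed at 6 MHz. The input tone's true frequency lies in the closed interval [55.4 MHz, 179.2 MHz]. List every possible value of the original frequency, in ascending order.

Frequencies that alias to 6 MHz are k·fs ± 6 MHz for integer k ≥ 0.
k=0: 6 MHz.
k=1: 39.5 MHz, 51.5 MHz.
k=2: 85 MHz, 97 MHz.
k=3: 130.5 MHz, 142.5 MHz.
k=4: 176 MHz, 188 MHz.
k=5: 221.5 MHz, 233.5 MHz.
Within [55.4 MHz, 179.2 MHz]: 85 MHz, 97 MHz, 130.5 MHz, 142.5 MHz, 176 MHz.

85 MHz, 97 MHz, 130.5 MHz, 142.5 MHz, 176 MHz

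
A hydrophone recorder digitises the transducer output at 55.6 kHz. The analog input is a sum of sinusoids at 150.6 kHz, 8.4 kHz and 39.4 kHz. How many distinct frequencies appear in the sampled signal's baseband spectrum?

fs/2 = 27.8 kHz.
150.6 kHz mod fs = 39.4 kHz.
39.4 kHz > fs/2 = 27.8 kHz, folds to fs − 39.4 kHz = 16.2 kHz.
8.4 kHz ≤ fs/2 = 27.8 kHz, passes unchanged.
39.4 kHz > fs/2 = 27.8 kHz, folds to fs − 39.4 kHz = 16.2 kHz.
Distinct values: {8.4 kHz, 16.2 kHz} → 2.

2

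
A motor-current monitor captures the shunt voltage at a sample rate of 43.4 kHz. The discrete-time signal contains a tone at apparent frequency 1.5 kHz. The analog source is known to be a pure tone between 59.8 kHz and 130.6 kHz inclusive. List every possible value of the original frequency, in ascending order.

85.3 kHz, 88.3 kHz, 128.7 kHz

Frequencies that alias to 1.5 kHz are k·fs ± 1.5 kHz for integer k ≥ 0.
k=0: 1.5 kHz.
k=1: 41.9 kHz, 44.9 kHz.
k=2: 85.3 kHz, 88.3 kHz.
k=3: 128.7 kHz, 131.7 kHz.
k=4: 172.1 kHz, 175.1 kHz.
Within [59.8 kHz, 130.6 kHz]: 85.3 kHz, 88.3 kHz, 128.7 kHz.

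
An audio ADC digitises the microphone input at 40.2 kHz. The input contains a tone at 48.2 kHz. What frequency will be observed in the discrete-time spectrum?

48.2 kHz mod fs = 8 kHz.
8 kHz ≤ fs/2 = 20.1 kHz, appears at 8 kHz.

8 kHz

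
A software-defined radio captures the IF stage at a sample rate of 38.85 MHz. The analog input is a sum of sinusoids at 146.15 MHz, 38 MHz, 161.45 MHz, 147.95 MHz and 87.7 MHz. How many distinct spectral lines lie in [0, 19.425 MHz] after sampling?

fs/2 = 19.425 MHz.
146.15 MHz mod fs = 29.6 MHz.
29.6 MHz > fs/2 = 19.425 MHz, folds to fs − 29.6 MHz = 9.25 MHz.
38 MHz > fs/2 = 19.425 MHz, folds to fs − 38 MHz = 0.85 MHz.
161.45 MHz mod fs = 6.05 MHz.
6.05 MHz ≤ fs/2 = 19.425 MHz, appears at 6.05 MHz.
147.95 MHz mod fs = 31.4 MHz.
31.4 MHz > fs/2 = 19.425 MHz, folds to fs − 31.4 MHz = 7.45 MHz.
87.7 MHz mod fs = 10 MHz.
10 MHz ≤ fs/2 = 19.425 MHz, appears at 10 MHz.
Distinct values: {0.85 MHz, 6.05 MHz, 7.45 MHz, 9.25 MHz, 10 MHz} → 5.

5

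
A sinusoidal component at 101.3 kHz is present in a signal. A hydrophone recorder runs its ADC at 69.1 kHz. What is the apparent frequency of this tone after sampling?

32.2 kHz

101.3 kHz mod fs = 32.2 kHz.
32.2 kHz ≤ fs/2 = 34.55 kHz, appears at 32.2 kHz.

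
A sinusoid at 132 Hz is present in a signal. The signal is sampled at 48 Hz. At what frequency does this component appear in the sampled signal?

12 Hz

132 Hz mod fs = 36 Hz.
36 Hz > fs/2 = 24 Hz, folds to fs − 36 Hz = 12 Hz.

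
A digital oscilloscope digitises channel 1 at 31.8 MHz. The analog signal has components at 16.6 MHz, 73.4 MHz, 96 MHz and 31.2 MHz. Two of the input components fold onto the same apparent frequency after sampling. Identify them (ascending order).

31.2 MHz, 96 MHz

fs/2 = 15.9 MHz.
16.6 MHz > fs/2 = 15.9 MHz, folds to fs − 16.6 MHz = 15.2 MHz.
73.4 MHz mod fs = 9.8 MHz.
9.8 MHz ≤ fs/2 = 15.9 MHz, appears at 9.8 MHz.
96 MHz mod fs = 0.6 MHz.
0.6 MHz ≤ fs/2 = 15.9 MHz, appears at 0.6 MHz.
31.2 MHz > fs/2 = 15.9 MHz, folds to fs − 31.2 MHz = 0.6 MHz.
31.2 MHz and 96 MHz both map to 0.6 MHz.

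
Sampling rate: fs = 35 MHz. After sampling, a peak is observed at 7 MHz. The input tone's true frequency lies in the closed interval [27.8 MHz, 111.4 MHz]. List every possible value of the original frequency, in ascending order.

28 MHz, 42 MHz, 63 MHz, 77 MHz, 98 MHz

Frequencies that alias to 7 MHz are k·fs ± 7 MHz for integer k ≥ 0.
k=0: 7 MHz.
k=1: 28 MHz, 42 MHz.
k=2: 63 MHz, 77 MHz.
k=3: 98 MHz, 112 MHz.
k=4: 133 MHz, 147 MHz.
Within [27.8 MHz, 111.4 MHz]: 28 MHz, 42 MHz, 63 MHz, 77 MHz, 98 MHz.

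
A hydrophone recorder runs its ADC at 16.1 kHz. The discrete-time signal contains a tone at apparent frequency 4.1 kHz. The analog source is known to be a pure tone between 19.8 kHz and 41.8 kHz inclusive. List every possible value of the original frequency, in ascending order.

20.2 kHz, 28.1 kHz, 36.3 kHz

Frequencies that alias to 4.1 kHz are k·fs ± 4.1 kHz for integer k ≥ 0.
k=0: 4.1 kHz.
k=1: 12 kHz, 20.2 kHz.
k=2: 28.1 kHz, 36.3 kHz.
k=3: 44.2 kHz, 52.4 kHz.
Within [19.8 kHz, 41.8 kHz]: 20.2 kHz, 28.1 kHz, 36.3 kHz.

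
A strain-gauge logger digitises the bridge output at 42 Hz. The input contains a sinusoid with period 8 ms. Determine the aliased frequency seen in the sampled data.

T = 8 ms → f = 1/T = 125 Hz.
125 Hz mod fs = 41 Hz.
41 Hz > fs/2 = 21 Hz, folds to fs − 41 Hz = 1 Hz.

1 Hz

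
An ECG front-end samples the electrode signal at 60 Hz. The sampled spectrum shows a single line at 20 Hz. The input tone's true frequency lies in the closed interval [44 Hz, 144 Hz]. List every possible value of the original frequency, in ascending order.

80 Hz, 100 Hz, 140 Hz

Frequencies that alias to 20 Hz are k·fs ± 20 Hz for integer k ≥ 0.
k=0: 20 Hz.
k=1: 40 Hz, 80 Hz.
k=2: 100 Hz, 140 Hz.
k=3: 160 Hz, 200 Hz.
Within [44 Hz, 144 Hz]: 80 Hz, 100 Hz, 140 Hz.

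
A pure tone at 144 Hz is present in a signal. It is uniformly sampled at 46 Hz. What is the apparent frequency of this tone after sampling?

6 Hz

144 Hz mod fs = 6 Hz.
6 Hz ≤ fs/2 = 23 Hz, appears at 6 Hz.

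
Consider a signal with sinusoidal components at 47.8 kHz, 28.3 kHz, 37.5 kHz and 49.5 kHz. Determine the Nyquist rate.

Highest-frequency component: 49.5 kHz.
Nyquist rate = 2 × 49.5 kHz = 99 kHz.

99 kHz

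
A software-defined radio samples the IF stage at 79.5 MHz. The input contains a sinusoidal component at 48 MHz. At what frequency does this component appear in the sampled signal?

31.5 MHz

48 MHz > fs/2 = 39.75 MHz, folds to fs − 48 MHz = 31.5 MHz.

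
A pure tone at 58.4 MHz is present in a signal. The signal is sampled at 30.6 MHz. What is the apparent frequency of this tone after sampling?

58.4 MHz mod fs = 27.8 MHz.
27.8 MHz > fs/2 = 15.3 MHz, folds to fs − 27.8 MHz = 2.8 MHz.

2.8 MHz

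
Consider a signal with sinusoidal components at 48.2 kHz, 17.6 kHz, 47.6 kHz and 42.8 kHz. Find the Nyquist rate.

96.4 kHz

Highest-frequency component: 48.2 kHz.
Nyquist rate = 2 × 48.2 kHz = 96.4 kHz.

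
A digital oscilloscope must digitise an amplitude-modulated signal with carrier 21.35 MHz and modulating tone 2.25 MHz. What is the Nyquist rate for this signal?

AM sidebands sit at fc ± fm = 19.1 MHz and 23.6 MHz.
Highest-frequency component: 23.6 MHz.
Nyquist rate = 2 × 23.6 MHz = 47.2 MHz.

47.2 MHz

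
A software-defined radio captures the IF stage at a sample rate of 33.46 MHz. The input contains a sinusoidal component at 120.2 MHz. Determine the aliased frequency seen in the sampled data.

13.64 MHz

120.2 MHz mod fs = 19.82 MHz.
19.82 MHz > fs/2 = 16.73 MHz, folds to fs − 19.82 MHz = 13.64 MHz.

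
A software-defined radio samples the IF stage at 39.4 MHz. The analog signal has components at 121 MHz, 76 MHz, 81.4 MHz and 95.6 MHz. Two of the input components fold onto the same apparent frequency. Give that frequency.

fs/2 = 19.7 MHz.
121 MHz mod fs = 2.8 MHz.
2.8 MHz ≤ fs/2 = 19.7 MHz, appears at 2.8 MHz.
76 MHz mod fs = 36.6 MHz.
36.6 MHz > fs/2 = 19.7 MHz, folds to fs − 36.6 MHz = 2.8 MHz.
81.4 MHz mod fs = 2.6 MHz.
2.6 MHz ≤ fs/2 = 19.7 MHz, appears at 2.6 MHz.
95.6 MHz mod fs = 16.8 MHz.
16.8 MHz ≤ fs/2 = 19.7 MHz, appears at 16.8 MHz.
76 MHz and 121 MHz both map to 2.8 MHz.

2.8 MHz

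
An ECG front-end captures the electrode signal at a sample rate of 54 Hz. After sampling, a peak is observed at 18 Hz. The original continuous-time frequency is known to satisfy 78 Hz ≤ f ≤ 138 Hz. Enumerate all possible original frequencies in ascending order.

Frequencies that alias to 18 Hz are k·fs ± 18 Hz for integer k ≥ 0.
k=0: 18 Hz.
k=1: 36 Hz, 72 Hz.
k=2: 90 Hz, 126 Hz.
k=3: 144 Hz, 180 Hz.
Within [78 Hz, 138 Hz]: 90 Hz, 126 Hz.

90 Hz, 126 Hz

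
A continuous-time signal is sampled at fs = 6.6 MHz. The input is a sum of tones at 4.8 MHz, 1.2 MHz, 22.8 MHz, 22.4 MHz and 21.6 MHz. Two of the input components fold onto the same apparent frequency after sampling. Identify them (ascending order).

4.8 MHz, 21.6 MHz

fs/2 = 3.3 MHz.
4.8 MHz > fs/2 = 3.3 MHz, folds to fs − 4.8 MHz = 1.8 MHz.
1.2 MHz ≤ fs/2 = 3.3 MHz, passes unchanged.
22.8 MHz mod fs = 3 MHz.
3 MHz ≤ fs/2 = 3.3 MHz, appears at 3 MHz.
22.4 MHz mod fs = 2.6 MHz.
2.6 MHz ≤ fs/2 = 3.3 MHz, appears at 2.6 MHz.
21.6 MHz mod fs = 1.8 MHz.
1.8 MHz ≤ fs/2 = 3.3 MHz, appears at 1.8 MHz.
4.8 MHz and 21.6 MHz both map to 1.8 MHz.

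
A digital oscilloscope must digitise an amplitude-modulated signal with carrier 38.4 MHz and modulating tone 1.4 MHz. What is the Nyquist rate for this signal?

79.6 MHz

AM sidebands sit at fc ± fm = 37 MHz and 39.8 MHz.
Highest-frequency component: 39.8 MHz.
Nyquist rate = 2 × 39.8 MHz = 79.6 MHz.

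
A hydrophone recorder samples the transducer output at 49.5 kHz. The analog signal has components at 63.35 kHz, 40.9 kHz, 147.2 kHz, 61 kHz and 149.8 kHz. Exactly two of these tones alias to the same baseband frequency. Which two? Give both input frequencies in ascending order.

147.2 kHz, 149.8 kHz

fs/2 = 24.75 kHz.
63.35 kHz mod fs = 13.85 kHz.
13.85 kHz ≤ fs/2 = 24.75 kHz, appears at 13.85 kHz.
40.9 kHz > fs/2 = 24.75 kHz, folds to fs − 40.9 kHz = 8.6 kHz.
147.2 kHz mod fs = 48.2 kHz.
48.2 kHz > fs/2 = 24.75 kHz, folds to fs − 48.2 kHz = 1.3 kHz.
61 kHz mod fs = 11.5 kHz.
11.5 kHz ≤ fs/2 = 24.75 kHz, appears at 11.5 kHz.
149.8 kHz mod fs = 1.3 kHz.
1.3 kHz ≤ fs/2 = 24.75 kHz, appears at 1.3 kHz.
147.2 kHz and 149.8 kHz both map to 1.3 kHz.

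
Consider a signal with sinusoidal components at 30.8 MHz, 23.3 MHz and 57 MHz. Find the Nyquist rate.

114 MHz

Highest-frequency component: 57 MHz.
Nyquist rate = 2 × 57 MHz = 114 MHz.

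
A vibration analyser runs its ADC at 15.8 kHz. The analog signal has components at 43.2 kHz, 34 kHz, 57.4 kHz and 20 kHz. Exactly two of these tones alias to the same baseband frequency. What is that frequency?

4.2 kHz

fs/2 = 7.9 kHz.
43.2 kHz mod fs = 11.6 kHz.
11.6 kHz > fs/2 = 7.9 kHz, folds to fs − 11.6 kHz = 4.2 kHz.
34 kHz mod fs = 2.4 kHz.
2.4 kHz ≤ fs/2 = 7.9 kHz, appears at 2.4 kHz.
57.4 kHz mod fs = 10 kHz.
10 kHz > fs/2 = 7.9 kHz, folds to fs − 10 kHz = 5.8 kHz.
20 kHz mod fs = 4.2 kHz.
4.2 kHz ≤ fs/2 = 7.9 kHz, appears at 4.2 kHz.
20 kHz and 43.2 kHz both map to 4.2 kHz.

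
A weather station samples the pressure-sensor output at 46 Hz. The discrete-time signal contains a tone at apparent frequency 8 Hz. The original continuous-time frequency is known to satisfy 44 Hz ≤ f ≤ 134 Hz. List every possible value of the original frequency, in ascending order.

54 Hz, 84 Hz, 100 Hz, 130 Hz

Frequencies that alias to 8 Hz are k·fs ± 8 Hz for integer k ≥ 0.
k=0: 8 Hz.
k=1: 38 Hz, 54 Hz.
k=2: 84 Hz, 100 Hz.
k=3: 130 Hz, 146 Hz.
k=4: 176 Hz, 192 Hz.
Within [44 Hz, 134 Hz]: 54 Hz, 84 Hz, 100 Hz, 130 Hz.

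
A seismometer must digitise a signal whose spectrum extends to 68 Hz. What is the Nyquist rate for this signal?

136 Hz

Nyquist rate = 2 × 68 Hz = 136 Hz.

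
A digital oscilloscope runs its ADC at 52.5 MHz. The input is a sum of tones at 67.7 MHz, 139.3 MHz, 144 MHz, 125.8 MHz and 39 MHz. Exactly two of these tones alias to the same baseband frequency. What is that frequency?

13.5 MHz

fs/2 = 26.25 MHz.
67.7 MHz mod fs = 15.2 MHz.
15.2 MHz ≤ fs/2 = 26.25 MHz, appears at 15.2 MHz.
139.3 MHz mod fs = 34.3 MHz.
34.3 MHz > fs/2 = 26.25 MHz, folds to fs − 34.3 MHz = 18.2 MHz.
144 MHz mod fs = 39 MHz.
39 MHz > fs/2 = 26.25 MHz, folds to fs − 39 MHz = 13.5 MHz.
125.8 MHz mod fs = 20.8 MHz.
20.8 MHz ≤ fs/2 = 26.25 MHz, appears at 20.8 MHz.
39 MHz > fs/2 = 26.25 MHz, folds to fs − 39 MHz = 13.5 MHz.
39 MHz and 144 MHz both map to 13.5 MHz.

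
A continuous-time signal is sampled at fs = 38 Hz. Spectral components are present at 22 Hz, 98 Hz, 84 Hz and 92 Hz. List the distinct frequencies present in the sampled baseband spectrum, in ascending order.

fs/2 = 19 Hz.
22 Hz > fs/2 = 19 Hz, folds to fs − 22 Hz = 16 Hz.
98 Hz mod fs = 22 Hz.
22 Hz > fs/2 = 19 Hz, folds to fs − 22 Hz = 16 Hz.
84 Hz mod fs = 8 Hz.
8 Hz ≤ fs/2 = 19 Hz, appears at 8 Hz.
92 Hz mod fs = 16 Hz.
16 Hz ≤ fs/2 = 19 Hz, appears at 16 Hz.
Distinct values: {8 Hz, 16 Hz}.

8 Hz, 16 Hz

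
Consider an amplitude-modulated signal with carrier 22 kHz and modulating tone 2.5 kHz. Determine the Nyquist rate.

AM sidebands sit at fc ± fm = 19.5 kHz and 24.5 kHz.
Highest-frequency component: 24.5 kHz.
Nyquist rate = 2 × 24.5 kHz = 49 kHz.

49 kHz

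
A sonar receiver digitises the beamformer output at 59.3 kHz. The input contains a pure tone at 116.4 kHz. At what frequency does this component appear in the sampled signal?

116.4 kHz mod fs = 57.1 kHz.
57.1 kHz > fs/2 = 29.65 kHz, folds to fs − 57.1 kHz = 2.2 kHz.

2.2 kHz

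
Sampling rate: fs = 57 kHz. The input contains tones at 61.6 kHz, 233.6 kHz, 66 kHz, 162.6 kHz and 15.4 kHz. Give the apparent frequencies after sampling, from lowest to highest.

fs/2 = 28.5 kHz.
61.6 kHz mod fs = 4.6 kHz.
4.6 kHz ≤ fs/2 = 28.5 kHz, appears at 4.6 kHz.
233.6 kHz mod fs = 5.6 kHz.
5.6 kHz ≤ fs/2 = 28.5 kHz, appears at 5.6 kHz.
66 kHz mod fs = 9 kHz.
9 kHz ≤ fs/2 = 28.5 kHz, appears at 9 kHz.
162.6 kHz mod fs = 48.6 kHz.
48.6 kHz > fs/2 = 28.5 kHz, folds to fs − 48.6 kHz = 8.4 kHz.
15.4 kHz ≤ fs/2 = 28.5 kHz, passes unchanged.
Distinct values: {4.6 kHz, 5.6 kHz, 8.4 kHz, 9 kHz, 15.4 kHz}.

4.6 kHz, 5.6 kHz, 8.4 kHz, 9 kHz, 15.4 kHz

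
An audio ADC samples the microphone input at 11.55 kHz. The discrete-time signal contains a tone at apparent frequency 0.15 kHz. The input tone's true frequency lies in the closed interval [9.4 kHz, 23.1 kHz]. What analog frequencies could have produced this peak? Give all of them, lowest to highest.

Frequencies that alias to 0.15 kHz are k·fs ± 0.15 kHz for integer k ≥ 0.
k=0: 0.15 kHz.
k=1: 11.4 kHz, 11.7 kHz.
k=2: 22.95 kHz, 23.25 kHz.
k=3: 34.5 kHz, 34.8 kHz.
Within [9.4 kHz, 23.1 kHz]: 11.4 kHz, 11.7 kHz, 22.95 kHz.

11.4 kHz, 11.7 kHz, 22.95 kHz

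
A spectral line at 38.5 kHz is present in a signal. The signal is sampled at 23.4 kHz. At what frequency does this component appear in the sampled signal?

8.3 kHz

38.5 kHz mod fs = 15.1 kHz.
15.1 kHz > fs/2 = 11.7 kHz, folds to fs − 15.1 kHz = 8.3 kHz.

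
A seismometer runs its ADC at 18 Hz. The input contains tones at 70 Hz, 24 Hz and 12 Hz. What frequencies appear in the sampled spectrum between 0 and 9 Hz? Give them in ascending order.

fs/2 = 9 Hz.
70 Hz mod fs = 16 Hz.
16 Hz > fs/2 = 9 Hz, folds to fs − 16 Hz = 2 Hz.
24 Hz mod fs = 6 Hz.
6 Hz ≤ fs/2 = 9 Hz, appears at 6 Hz.
12 Hz > fs/2 = 9 Hz, folds to fs − 12 Hz = 6 Hz.
Distinct values: {2 Hz, 6 Hz}.

2 Hz, 6 Hz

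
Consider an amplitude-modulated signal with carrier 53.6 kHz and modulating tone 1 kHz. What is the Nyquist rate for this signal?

AM sidebands sit at fc ± fm = 52.6 kHz and 54.6 kHz.
Highest-frequency component: 54.6 kHz.
Nyquist rate = 2 × 54.6 kHz = 109.2 kHz.

109.2 kHz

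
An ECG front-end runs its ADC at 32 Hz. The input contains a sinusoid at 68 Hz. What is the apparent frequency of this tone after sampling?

4 Hz

68 Hz mod fs = 4 Hz.
4 Hz ≤ fs/2 = 16 Hz, appears at 4 Hz.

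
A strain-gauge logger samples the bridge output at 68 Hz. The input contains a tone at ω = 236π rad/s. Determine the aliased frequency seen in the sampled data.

18 Hz

ω = 236π rad/s → f = ω/(2π) = 118 Hz.
118 Hz mod fs = 50 Hz.
50 Hz > fs/2 = 34 Hz, folds to fs − 50 Hz = 18 Hz.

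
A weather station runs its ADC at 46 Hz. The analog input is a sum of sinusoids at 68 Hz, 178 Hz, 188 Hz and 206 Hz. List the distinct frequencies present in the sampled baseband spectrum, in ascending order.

4 Hz, 6 Hz, 22 Hz

fs/2 = 23 Hz.
68 Hz mod fs = 22 Hz.
22 Hz ≤ fs/2 = 23 Hz, appears at 22 Hz.
178 Hz mod fs = 40 Hz.
40 Hz > fs/2 = 23 Hz, folds to fs − 40 Hz = 6 Hz.
188 Hz mod fs = 4 Hz.
4 Hz ≤ fs/2 = 23 Hz, appears at 4 Hz.
206 Hz mod fs = 22 Hz.
22 Hz ≤ fs/2 = 23 Hz, appears at 22 Hz.
Distinct values: {4 Hz, 6 Hz, 22 Hz}.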